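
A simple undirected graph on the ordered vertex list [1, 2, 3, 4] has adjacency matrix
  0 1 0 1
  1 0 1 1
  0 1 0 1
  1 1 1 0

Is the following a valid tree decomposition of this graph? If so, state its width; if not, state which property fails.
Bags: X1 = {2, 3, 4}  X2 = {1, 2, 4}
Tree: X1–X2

Every vertex of G appears in some bag (union = {1, 2, 3, 4}); every edge is covered by a bag; and for each vertex v the set of bags containing v is connected in the bag tree. The decomposition is therefore valid. The largest bag has 3 vertices, so the width is 2.

Yes; width 2.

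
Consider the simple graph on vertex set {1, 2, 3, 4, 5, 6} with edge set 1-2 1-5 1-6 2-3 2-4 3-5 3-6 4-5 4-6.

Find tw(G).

3

A width-3 tree decomposition is:
Bags: B1 = {1, 3, 4, 6}  B2 = {1, 3, 4, 5}  B3 = {1, 2, 3, 4}
Tree: B1–B2, B2–B3
Each bag holds 4 vertices, so the decomposition has width 3, which upper-bounds the treewidth. For the lower bound: the 4 vertex sets {3,6}, {1,5}, {4}, {2} are disjoint, each induces a connected subgraph, and every pair is joined by at least one edge of G. Contracting each set to a single vertex therefore yields K_{4} as a minor, and since treewidth is minor-monotone, tw(G) ≥ tw(K_{4}) = 3. Hence tw(G) = 3 exactly.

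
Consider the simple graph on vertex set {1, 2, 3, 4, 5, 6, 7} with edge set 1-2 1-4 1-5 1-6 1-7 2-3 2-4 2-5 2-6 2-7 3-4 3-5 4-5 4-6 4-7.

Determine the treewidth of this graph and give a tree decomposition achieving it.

Treewidth 3.
One such decomposition:
Bags: B1 = {1, 2, 4, 6}  B2 = {1, 2, 4, 5}  B3 = {2, 3, 4, 5}  B4 = {1, 2, 4, 7}
Tree: B1–B2, B2–B3, B2–B4

Every bag has size at most 4, so the width is 4 − 1 = 3 and tw(G) ≤ 3. Conversely, {1, 2, 4, 5} is a clique of size 4, and the vertices of any clique must share a bag in every tree decomposition; so some bag has ≥ 4 vertices and tw(G) ≥ 3. The upper and lower bounds meet at 3, so that is the treewidth.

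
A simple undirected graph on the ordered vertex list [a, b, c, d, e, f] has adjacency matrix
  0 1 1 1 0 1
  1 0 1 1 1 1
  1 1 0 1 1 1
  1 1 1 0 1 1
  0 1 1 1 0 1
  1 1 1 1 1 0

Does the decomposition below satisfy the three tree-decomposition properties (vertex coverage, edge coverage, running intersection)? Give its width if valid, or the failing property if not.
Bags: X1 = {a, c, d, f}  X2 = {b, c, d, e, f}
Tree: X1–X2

No — edge (b,a) lies in no bag.

A tree decomposition must satisfy three properties: every vertex lies in some bag; for every edge, both endpoints lie together in some bag; and for every vertex, the bags containing it form a connected subtree. Here edge (b,a) lies in no bag, so the decomposition is invalid.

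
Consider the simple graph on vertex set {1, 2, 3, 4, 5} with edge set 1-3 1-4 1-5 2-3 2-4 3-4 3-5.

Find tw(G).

A width-2 tree decomposition is:
Bags: B1 = {1, 3, 4}  B2 = {1, 3, 5}  B3 = {2, 3, 4}
Tree: B1–B2, B1–B3
The largest bag has 3 vertices, giving width 2; this decomposition certifies tw(G) ≤ 2. For the lower bound, the 3 vertices {1, 3, 4} are pairwise adjacent, and any tree decomposition puts a clique entirely inside one bag — forcing width ≥ 2. Hence tw(G) = 2 exactly.

2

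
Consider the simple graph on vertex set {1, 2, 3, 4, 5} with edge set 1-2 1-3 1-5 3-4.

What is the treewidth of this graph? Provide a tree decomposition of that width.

Every bag has size at most 2, so the width is 2 − 1 = 1 and tw(G) ≤ 1. Since G has at least one edge (e.g. 4–3), it is not an edgeless graph, so tw(G) ≥ 1. The upper and lower bounds meet at 1, so that is the treewidth.

Treewidth 1.
One such decomposition:
Bags: B1 = {3, 4}  B2 = {1, 3}  B3 = {1, 5}  B4 = {1, 2}
Tree: B1–B2, B2–B3, B3–B4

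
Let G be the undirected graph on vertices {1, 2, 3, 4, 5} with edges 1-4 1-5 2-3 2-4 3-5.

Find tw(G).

A width-2 tree decomposition is:
Bags: B1 = {1, 4, 5}  B2 = {2, 4, 5}  B3 = {2, 3, 5}
Tree: B1–B2, B2–B3
Each bag holds 3 vertices, so the decomposition has width 2, which upper-bounds the treewidth. The edges 5–1–4–2–3–5 form a cycle, so G is not a tree and its treewidth is at least 2. The upper and lower bounds meet at 2, so that is the treewidth.

2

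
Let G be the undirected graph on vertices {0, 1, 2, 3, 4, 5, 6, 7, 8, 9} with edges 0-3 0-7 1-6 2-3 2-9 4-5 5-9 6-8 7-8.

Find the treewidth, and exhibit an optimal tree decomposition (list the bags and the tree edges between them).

Every bag has size at most 2, so the width is 2 − 1 = 1 and tw(G) ≤ 1. G has an edge, so its treewidth is at least 1. Combining the bounds, tw(G) = 1.

Treewidth 1.
Bags: B1 = {4, 5}  B2 = {5, 9}  B3 = {2, 9}  B4 = {2, 3}  B5 = {0, 3}  B6 = {0, 7}  B7 = {7, 8}  B8 = {6, 8}  B9 = {1, 6}
Tree: B1–B2, B2–B3, B3–B4, B4–B5, B5–B6, B6–B7, B7–B8, B8–B9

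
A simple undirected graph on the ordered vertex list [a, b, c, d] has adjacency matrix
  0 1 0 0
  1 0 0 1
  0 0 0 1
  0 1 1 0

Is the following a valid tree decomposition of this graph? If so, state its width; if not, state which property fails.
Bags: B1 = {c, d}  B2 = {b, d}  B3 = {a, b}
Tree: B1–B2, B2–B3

Yes; width 1.

Every vertex of G appears in some bag (union = {a, b, c, d}); every edge is covered by a bag; and for each vertex v the set of bags containing v is connected in the bag tree. The decomposition is therefore valid. The largest bag has 2 vertices, so the width is 1.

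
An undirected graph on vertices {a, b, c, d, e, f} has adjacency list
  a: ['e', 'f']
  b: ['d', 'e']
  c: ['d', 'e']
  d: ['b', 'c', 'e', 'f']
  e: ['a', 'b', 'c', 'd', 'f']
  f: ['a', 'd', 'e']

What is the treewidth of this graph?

A width-2 tree decomposition is:
Bags: B1 = {a, e, f}  B2 = {d, e, f}  B3 = {b, d, e}  B4 = {c, d, e}
Tree: B1–B2, B2–B3, B2–B4
The largest bag has 3 vertices, giving width 2; this decomposition certifies tw(G) ≤ 2. On the other hand G contains the 3-clique {c, d, e}. A clique must lie in a single bag of any decomposition, so no decomposition can have width below 2. The upper and lower bounds meet at 2, so that is the treewidth.

2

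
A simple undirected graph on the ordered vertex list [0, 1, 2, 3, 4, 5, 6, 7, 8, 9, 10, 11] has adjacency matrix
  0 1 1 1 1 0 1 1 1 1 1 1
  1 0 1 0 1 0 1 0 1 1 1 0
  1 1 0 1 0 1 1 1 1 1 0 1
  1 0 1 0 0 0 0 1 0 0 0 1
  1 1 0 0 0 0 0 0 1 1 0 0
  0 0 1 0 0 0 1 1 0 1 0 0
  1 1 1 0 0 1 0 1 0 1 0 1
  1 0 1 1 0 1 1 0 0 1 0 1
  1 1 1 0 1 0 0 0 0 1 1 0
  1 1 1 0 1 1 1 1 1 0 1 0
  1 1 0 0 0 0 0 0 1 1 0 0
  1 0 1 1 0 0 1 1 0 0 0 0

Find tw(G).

A width-4 tree decomposition is:
Bags: B1 = {0, 1, 2, 8, 9}  B2 = {0, 1, 2, 6, 9}  B3 = {0, 2, 6, 7, 9}  B4 = {0, 2, 6, 7, 11}  B5 = {0, 2, 3, 7, 11}  B6 = {0, 1, 8, 9, 10}  B7 = {0, 1, 4, 8, 9}  B8 = {2, 5, 6, 7, 9}
Tree: B1–B2, B2–B3, B3–B4, B4–B5, B1–B6, B1–B7, B3–B8
Every bag has size at most 5, so the width is 5 − 1 = 4 and tw(G) ≤ 4. Conversely, {0, 1, 2, 8, 9} is a clique of size 5, and the vertices of any clique must share a bag in every tree decomposition; so some bag has ≥ 5 vertices and tw(G) ≥ 4. The upper and lower bounds meet at 4, so that is the treewidth.

4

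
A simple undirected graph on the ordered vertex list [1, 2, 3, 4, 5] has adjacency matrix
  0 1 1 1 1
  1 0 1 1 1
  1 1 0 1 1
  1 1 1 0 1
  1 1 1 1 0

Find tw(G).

A width-4 tree decomposition is:
Bags: B1 = {1, 2, 3, 4, 5}
Tree: (single bag)
A single bag containing all 5 vertices is trivially a valid decomposition of width 4. For the lower bound, the 5 vertices {1, 2, 3, 4, 5} are pairwise adjacent, and any tree decomposition puts a clique entirely inside one bag — forcing width ≥ 4. Combining the bounds, tw(G) = 4.

4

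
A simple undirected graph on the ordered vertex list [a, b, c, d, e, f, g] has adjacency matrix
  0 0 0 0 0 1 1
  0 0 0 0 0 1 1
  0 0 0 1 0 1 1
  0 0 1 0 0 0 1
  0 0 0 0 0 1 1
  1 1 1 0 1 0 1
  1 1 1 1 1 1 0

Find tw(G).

2

A width-2 tree decomposition is:
Bags: B1 = {e, f, g}  B2 = {a, f, g}  B3 = {b, f, g}  B4 = {c, f, g}  B5 = {c, d, g}
Tree: B1–B2, B2–B3, B1–B4, B4–B5
Each bag holds 3 vertices, so the decomposition has width 2, which upper-bounds the treewidth. On the other hand G contains the 3-clique {c, d, g}. A clique must lie in a single bag of any decomposition, so no decomposition can have width below 2. Combining the bounds, tw(G) = 2.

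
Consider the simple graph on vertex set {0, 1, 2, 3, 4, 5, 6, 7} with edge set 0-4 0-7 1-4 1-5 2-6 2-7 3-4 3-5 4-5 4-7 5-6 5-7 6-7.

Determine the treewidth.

A width-2 tree decomposition is:
Bags: B1 = {5, 6, 7}  B2 = {4, 5, 7}  B3 = {1, 4, 5}  B4 = {2, 6, 7}  B5 = {3, 4, 5}  B6 = {0, 4, 7}
Tree: B1–B2, B2–B3, B1–B4, B3–B5, B2–B6
Each bag holds 3 vertices, so the decomposition has width 2, which upper-bounds the treewidth. Conversely, {2, 6, 7} is a clique of size 3, and the vertices of any clique must share a bag in every tree decomposition; so some bag has ≥ 3 vertices and tw(G) ≥ 2. Hence tw(G) = 2 exactly.

2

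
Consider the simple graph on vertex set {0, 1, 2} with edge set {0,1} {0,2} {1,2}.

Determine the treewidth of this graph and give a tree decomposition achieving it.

Treewidth 2.
One optimal decomposition is:
Bags: B1 = {0, 1, 2}
Tree: (single bag)

With just one bag of size 3, the width is 3 − 1 = 2, so tw(G) ≤ 2. Conversely, {0, 1, 2} is a clique of size 3, and the vertices of any clique must share a bag in every tree decomposition; so some bag has ≥ 3 vertices and tw(G) ≥ 2. Therefore the treewidth is 2.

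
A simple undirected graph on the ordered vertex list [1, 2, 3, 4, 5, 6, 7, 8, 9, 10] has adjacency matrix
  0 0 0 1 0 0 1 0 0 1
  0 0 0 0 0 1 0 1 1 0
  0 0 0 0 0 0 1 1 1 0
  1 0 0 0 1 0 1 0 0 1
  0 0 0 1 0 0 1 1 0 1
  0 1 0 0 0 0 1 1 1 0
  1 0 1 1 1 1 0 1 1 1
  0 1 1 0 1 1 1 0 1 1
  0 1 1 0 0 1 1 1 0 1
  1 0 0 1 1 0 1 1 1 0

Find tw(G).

A width-3 tree decomposition is:
Bags: B1 = {2, 6, 8, 9}  B2 = {6, 7, 8, 9}  B3 = {7, 8, 9, 10}  B4 = {3, 7, 8, 9}  B5 = {5, 7, 8, 10}  B6 = {4, 5, 7, 10}  B7 = {1, 4, 7, 10}
Tree: B1–B2, B2–B3, B2–B4, B3–B5, B5–B6, B6–B7
Every bag has size at most 4, so the width is 4 − 1 = 3 and tw(G) ≤ 3. On the other hand G contains the 4-clique {2, 6, 8, 9}. A clique must lie in a single bag of any decomposition, so no decomposition can have width below 3. Hence tw(G) = 3 exactly.

3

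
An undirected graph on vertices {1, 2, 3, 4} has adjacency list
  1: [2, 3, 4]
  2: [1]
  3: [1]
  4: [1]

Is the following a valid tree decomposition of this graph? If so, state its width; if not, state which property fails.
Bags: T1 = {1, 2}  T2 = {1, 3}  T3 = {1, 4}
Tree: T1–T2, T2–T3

Every vertex of G appears in some bag (union = {1, 2, 3, 4}); every edge is covered by a bag; and for each vertex v the set of bags containing v is connected in the bag tree. The decomposition is therefore valid. The largest bag has 2 vertices, so the width is 1.

Yes; width 1.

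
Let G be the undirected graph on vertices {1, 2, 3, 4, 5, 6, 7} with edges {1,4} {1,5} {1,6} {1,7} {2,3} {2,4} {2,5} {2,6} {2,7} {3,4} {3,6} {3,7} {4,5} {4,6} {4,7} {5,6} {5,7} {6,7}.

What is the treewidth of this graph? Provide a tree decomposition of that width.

Treewidth 4.
Bags: B1 = {2, 4, 5, 6, 7}  B2 = {2, 3, 4, 6, 7}  B3 = {1, 4, 5, 6, 7}
Tree: B1–B2, B1–B3

The largest bag has 5 vertices, giving width 4; this decomposition certifies tw(G) ≤ 4. For the lower bound, the 5 vertices {1, 4, 5, 6, 7} are pairwise adjacent, and any tree decomposition puts a clique entirely inside one bag — forcing width ≥ 4. Therefore the treewidth is 4.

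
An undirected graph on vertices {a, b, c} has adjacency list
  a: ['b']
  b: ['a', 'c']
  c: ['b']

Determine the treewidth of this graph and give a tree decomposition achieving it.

Each bag holds 2 vertices, so the decomposition has width 1, which upper-bounds the treewidth. Any graph with an edge has treewidth ≥ 1, and G has the edge b–a. Therefore the treewidth is 1.

Treewidth 1.
One optimal decomposition is:
Bags: B1 = {a, b}  B2 = {b, c}
Tree: B1–B2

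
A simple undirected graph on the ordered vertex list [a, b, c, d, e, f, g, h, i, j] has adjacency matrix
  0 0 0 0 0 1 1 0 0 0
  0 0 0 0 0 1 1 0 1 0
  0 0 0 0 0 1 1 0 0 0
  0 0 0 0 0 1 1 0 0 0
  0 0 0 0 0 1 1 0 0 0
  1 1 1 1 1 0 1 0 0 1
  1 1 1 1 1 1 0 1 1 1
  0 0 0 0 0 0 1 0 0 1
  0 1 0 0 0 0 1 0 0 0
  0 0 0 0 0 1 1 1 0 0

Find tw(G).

2

A width-2 tree decomposition is:
Bags: B1 = {f, g, j}  B2 = {b, f, g}  B3 = {g, h, j}  B4 = {d, f, g}  B5 = {b, g, i}  B6 = {a, f, g}  B7 = {e, f, g}  B8 = {c, f, g}
Tree: B1–B2, B1–B3, B1–B4, B2–B5, B1–B6, B1–B7, B4–B8
Each bag holds 3 vertices, so the decomposition has width 2, which upper-bounds the treewidth. On the other hand G contains the 3-clique {g, h, j}. A clique must lie in a single bag of any decomposition, so no decomposition can have width below 2. Therefore the treewidth is 2.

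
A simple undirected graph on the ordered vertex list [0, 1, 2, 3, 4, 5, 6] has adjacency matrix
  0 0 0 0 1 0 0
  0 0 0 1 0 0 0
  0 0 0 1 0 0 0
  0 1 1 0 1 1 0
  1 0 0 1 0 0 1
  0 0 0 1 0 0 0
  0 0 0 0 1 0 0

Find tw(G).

A width-1 tree decomposition is:
Bags: B1 = {1, 3}  B2 = {3, 4}  B3 = {4, 6}  B4 = {0, 4}  B5 = {2, 3}  B6 = {3, 5}
Tree: B1–B2, B2–B3, B3–B4, B1–B5, B1–B6
Each bag holds 2 vertices, so the decomposition has width 1, which upper-bounds the treewidth. Any graph with an edge has treewidth ≥ 1, and G has the edge 3–1. The upper and lower bounds meet at 1, so that is the treewidth.

1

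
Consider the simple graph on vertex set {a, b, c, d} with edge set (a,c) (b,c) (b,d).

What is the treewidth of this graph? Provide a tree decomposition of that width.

Treewidth 1.
One such decomposition:
Bags: B1 = {b, c}  B2 = {b, d}  B3 = {a, c}
Tree: B1–B2, B1–B3

Every bag has size at most 2, so the width is 2 − 1 = 1 and tw(G) ≤ 1. Since G has at least one edge (e.g. c–b), it is not an edgeless graph, so tw(G) ≥ 1. Combining the bounds, tw(G) = 1.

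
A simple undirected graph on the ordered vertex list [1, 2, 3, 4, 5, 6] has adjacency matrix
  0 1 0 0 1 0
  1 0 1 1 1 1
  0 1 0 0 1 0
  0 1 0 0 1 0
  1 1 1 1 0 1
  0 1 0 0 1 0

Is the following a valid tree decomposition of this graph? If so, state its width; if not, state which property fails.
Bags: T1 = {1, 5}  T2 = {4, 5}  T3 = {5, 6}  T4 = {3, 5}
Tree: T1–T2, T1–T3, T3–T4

A tree decomposition must satisfy three properties: every vertex lies in some bag; for every edge, both endpoints lie together in some bag; and for every vertex, the bags containing it form a connected subtree. Here vertex 2 appears in no bag, so the decomposition is invalid.

No — vertex 2 appears in no bag.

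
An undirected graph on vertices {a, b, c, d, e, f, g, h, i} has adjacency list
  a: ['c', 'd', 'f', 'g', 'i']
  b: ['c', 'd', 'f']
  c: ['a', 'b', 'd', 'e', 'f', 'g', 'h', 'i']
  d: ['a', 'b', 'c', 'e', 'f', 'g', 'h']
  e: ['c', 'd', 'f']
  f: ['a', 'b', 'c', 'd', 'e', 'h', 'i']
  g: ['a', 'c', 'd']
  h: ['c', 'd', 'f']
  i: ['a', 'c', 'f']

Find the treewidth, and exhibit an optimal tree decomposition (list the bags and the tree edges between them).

The largest bag has 4 vertices, giving width 3; this decomposition certifies tw(G) ≤ 3. For the lower bound, the 4 vertices {a, c, d, g} are pairwise adjacent, and any tree decomposition puts a clique entirely inside one bag — forcing width ≥ 3. Combining the bounds, tw(G) = 3.

Treewidth 3.
One optimal decomposition is:
Bags: B1 = {b, c, d, f}  B2 = {c, d, e, f}  B3 = {a, c, d, f}  B4 = {a, c, f, i}  B5 = {a, c, d, g}  B6 = {c, d, f, h}
Tree: B1–B2, B2–B3, B3–B4, B3–B5, B3–B6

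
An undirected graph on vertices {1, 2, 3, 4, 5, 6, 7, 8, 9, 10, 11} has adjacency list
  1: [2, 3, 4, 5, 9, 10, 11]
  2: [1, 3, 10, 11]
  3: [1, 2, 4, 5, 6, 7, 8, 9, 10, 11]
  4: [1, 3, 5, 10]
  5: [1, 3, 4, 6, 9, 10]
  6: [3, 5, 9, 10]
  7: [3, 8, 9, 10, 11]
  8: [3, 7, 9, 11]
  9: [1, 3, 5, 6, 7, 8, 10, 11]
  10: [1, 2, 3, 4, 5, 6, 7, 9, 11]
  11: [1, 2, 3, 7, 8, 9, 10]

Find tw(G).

4

A width-4 tree decomposition is:
Bags: B1 = {1, 3, 4, 5, 10}  B2 = {1, 3, 5, 9, 10}  B3 = {1, 3, 9, 10, 11}  B4 = {3, 5, 6, 9, 10}  B5 = {1, 2, 3, 10, 11}  B6 = {3, 7, 9, 10, 11}  B7 = {3, 7, 8, 9, 11}
Tree: B1–B2, B2–B3, B2–B4, B3–B5, B3–B6, B6–B7
Every bag has size at most 5, so the width is 5 − 1 = 4 and tw(G) ≤ 4. Conversely, {3, 7, 8, 9, 11} is a clique of size 5, and the vertices of any clique must share a bag in every tree decomposition; so some bag has ≥ 5 vertices and tw(G) ≥ 4. Hence tw(G) = 4 exactly.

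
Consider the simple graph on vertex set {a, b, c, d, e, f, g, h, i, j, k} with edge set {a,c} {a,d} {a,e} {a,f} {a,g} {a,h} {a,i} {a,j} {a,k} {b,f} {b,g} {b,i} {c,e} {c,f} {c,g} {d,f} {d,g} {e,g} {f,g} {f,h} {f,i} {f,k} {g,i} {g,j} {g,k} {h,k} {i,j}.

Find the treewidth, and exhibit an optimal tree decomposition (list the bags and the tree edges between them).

Treewidth 3.
Bags: B1 = {a, f, g, i}  B2 = {a, c, f, g}  B3 = {a, f, g, k}  B4 = {a, f, h, k}  B5 = {b, f, g, i}  B6 = {a, d, f, g}  B7 = {a, c, e, g}  B8 = {a, g, i, j}
Tree: B1–B2, B2–B3, B3–B4, B1–B5, B3–B6, B2–B7, B1–B8

The largest bag has 4 vertices, giving width 3; this decomposition certifies tw(G) ≤ 3. Conversely, {a, g, i, j} is a clique of size 4, and the vertices of any clique must share a bag in every tree decomposition; so some bag has ≥ 4 vertices and tw(G) ≥ 3. The upper and lower bounds meet at 3, so that is the treewidth.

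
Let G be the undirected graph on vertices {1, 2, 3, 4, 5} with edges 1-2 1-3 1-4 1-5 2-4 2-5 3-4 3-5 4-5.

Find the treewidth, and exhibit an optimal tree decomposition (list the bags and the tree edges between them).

Treewidth 3.
One such decomposition:
Bags: B1 = {1, 3, 4, 5}  B2 = {1, 2, 4, 5}
Tree: B1–B2

Every bag has size at most 4, so the width is 4 − 1 = 3 and tw(G) ≤ 3. On the other hand G contains the 4-clique {1, 2, 4, 5}. A clique must lie in a single bag of any decomposition, so no decomposition can have width below 3. Therefore the treewidth is 3.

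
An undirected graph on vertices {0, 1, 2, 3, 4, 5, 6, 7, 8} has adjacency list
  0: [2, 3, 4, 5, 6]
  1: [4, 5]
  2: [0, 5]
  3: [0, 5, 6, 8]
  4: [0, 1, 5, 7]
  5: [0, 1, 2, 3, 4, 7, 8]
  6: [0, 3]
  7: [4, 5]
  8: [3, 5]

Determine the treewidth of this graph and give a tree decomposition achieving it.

The largest bag has 3 vertices, giving width 2; this decomposition certifies tw(G) ≤ 2. On the other hand G contains the 3-clique {0, 2, 5}. A clique must lie in a single bag of any decomposition, so no decomposition can have width below 2. The upper and lower bounds meet at 2, so that is the treewidth.

Treewidth 2.
One such decomposition:
Bags: B1 = {0, 4, 5}  B2 = {0, 2, 5}  B3 = {1, 4, 5}  B4 = {0, 3, 5}  B5 = {3, 5, 8}  B6 = {0, 3, 6}  B7 = {4, 5, 7}
Tree: B1–B2, B1–B3, B2–B4, B4–B5, B4–B6, B3–B7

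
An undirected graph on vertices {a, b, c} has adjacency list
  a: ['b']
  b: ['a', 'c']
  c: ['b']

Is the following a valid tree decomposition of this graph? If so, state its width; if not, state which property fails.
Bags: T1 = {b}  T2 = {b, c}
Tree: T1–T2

No — vertex a appears in no bag.

A tree decomposition must satisfy three properties: every vertex lies in some bag; for every edge, both endpoints lie together in some bag; and for every vertex, the bags containing it form a connected subtree. Here vertex a appears in no bag, so the decomposition is invalid.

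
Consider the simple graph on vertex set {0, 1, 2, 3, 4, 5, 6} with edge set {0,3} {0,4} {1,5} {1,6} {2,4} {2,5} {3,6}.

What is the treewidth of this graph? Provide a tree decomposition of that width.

Every bag has size at most 3, so the width is 3 − 1 = 2 and tw(G) ≤ 2. For the lower bound, G contains the cycle 3–6–1–5–2–4–0–3, so G is not a forest; only forests have treewidth ≤ 1, hence tw(G) ≥ 2. Therefore the treewidth is 2.

Treewidth 2.
One such decomposition:
Bags: B1 = {1, 3, 6}  B2 = {1, 3, 5}  B3 = {2, 3, 5}  B4 = {2, 3, 4}  B5 = {0, 3, 4}
Tree: B1–B2, B2–B3, B3–B4, B4–B5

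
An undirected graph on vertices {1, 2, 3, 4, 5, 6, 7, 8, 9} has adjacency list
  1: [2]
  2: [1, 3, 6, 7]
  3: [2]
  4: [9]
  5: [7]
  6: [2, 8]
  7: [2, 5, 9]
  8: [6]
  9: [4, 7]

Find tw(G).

1

A width-1 tree decomposition is:
Bags: B1 = {2, 7}  B2 = {2, 6}  B3 = {5, 7}  B4 = {7, 9}  B5 = {1, 2}  B6 = {4, 9}  B7 = {6, 8}  B8 = {2, 3}
Tree: B1–B2, B1–B3, B1–B4, B2–B5, B4–B6, B2–B7, B1–B8
Each bag holds 2 vertices, so the decomposition has width 1, which upper-bounds the treewidth. Since G has at least one edge (e.g. 7–2), it is not an edgeless graph, so tw(G) ≥ 1. The upper and lower bounds meet at 1, so that is the treewidth.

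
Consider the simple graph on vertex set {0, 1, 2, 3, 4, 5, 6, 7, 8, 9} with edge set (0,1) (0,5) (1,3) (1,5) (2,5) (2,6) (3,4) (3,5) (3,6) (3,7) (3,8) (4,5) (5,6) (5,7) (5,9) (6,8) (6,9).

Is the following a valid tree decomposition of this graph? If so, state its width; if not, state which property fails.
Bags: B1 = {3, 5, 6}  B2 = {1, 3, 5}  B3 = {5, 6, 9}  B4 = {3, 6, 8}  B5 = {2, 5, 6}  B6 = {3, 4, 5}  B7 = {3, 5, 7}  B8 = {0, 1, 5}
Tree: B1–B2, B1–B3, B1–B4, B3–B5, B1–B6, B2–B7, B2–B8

Checking the three conditions: (i) the bags cover all of {0, 1, 2, 3, 4, 5, 6, 7, 8, 9}; (ii) for each edge, some bag contains both endpoints; (iii) the bags containing any fixed vertex form a subtree. All hold, so the decomposition is valid with width 3 − 1 = 2.

Yes; width 2.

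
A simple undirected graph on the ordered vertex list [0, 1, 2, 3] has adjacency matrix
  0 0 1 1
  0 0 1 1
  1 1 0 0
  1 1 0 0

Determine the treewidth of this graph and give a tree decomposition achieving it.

Treewidth 2.
Bags: B1 = {1, 2, 3}  B2 = {0, 2, 3}
Tree: B1–B2

The largest bag has 3 vertices, giving width 2; this decomposition certifies tw(G) ≤ 2. For the lower bound, G contains the cycle 2–1–3–0–2, so G is not a forest; only forests have treewidth ≤ 1, hence tw(G) ≥ 2. Therefore the treewidth is 2.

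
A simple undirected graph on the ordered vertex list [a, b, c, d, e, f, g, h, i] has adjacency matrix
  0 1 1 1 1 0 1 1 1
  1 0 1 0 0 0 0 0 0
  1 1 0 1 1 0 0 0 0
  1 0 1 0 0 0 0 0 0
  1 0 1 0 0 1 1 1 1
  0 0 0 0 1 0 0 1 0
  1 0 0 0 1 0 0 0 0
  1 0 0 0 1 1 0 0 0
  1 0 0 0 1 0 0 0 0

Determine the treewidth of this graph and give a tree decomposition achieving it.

Every bag has size at most 3, so the width is 3 − 1 = 2 and tw(G) ≤ 2. On the other hand G contains the 3-clique {a, c, d}. A clique must lie in a single bag of any decomposition, so no decomposition can have width below 2. Hence tw(G) = 2 exactly.

Treewidth 2.
Bags: B1 = {a, e, h}  B2 = {a, c, e}  B3 = {a, e, i}  B4 = {a, b, c}  B5 = {a, e, g}  B6 = {a, c, d}  B7 = {e, f, h}
Tree: B1–B2, B2–B3, B2–B4, B2–B5, B2–B6, B1–B7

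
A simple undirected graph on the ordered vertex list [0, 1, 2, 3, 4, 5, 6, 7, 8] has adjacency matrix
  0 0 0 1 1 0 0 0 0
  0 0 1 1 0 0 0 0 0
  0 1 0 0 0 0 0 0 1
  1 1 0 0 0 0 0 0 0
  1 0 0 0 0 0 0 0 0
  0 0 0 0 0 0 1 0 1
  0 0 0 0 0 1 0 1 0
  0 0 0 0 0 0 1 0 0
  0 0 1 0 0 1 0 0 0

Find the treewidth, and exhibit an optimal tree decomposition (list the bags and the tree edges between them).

The largest bag has 2 vertices, giving width 1; this decomposition certifies tw(G) ≤ 1. Since G has at least one edge (e.g. 4–0), it is not an edgeless graph, so tw(G) ≥ 1. Therefore the treewidth is 1.

Treewidth 1.
Bags: B1 = {0, 4}  B2 = {0, 3}  B3 = {1, 3}  B4 = {1, 2}  B5 = {2, 8}  B6 = {5, 8}  B7 = {5, 6}  B8 = {6, 7}
Tree: B1–B2, B2–B3, B3–B4, B4–B5, B5–B6, B6–B7, B7–B8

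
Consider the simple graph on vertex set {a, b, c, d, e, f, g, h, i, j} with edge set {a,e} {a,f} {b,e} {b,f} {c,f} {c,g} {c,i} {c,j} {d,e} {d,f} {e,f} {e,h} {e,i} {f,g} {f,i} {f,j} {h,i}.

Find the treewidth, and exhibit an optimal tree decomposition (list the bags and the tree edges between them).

Treewidth 2.
One such decomposition:
Bags: B1 = {c, f, i}  B2 = {e, f, i}  B3 = {c, f, j}  B4 = {b, e, f}  B5 = {a, e, f}  B6 = {e, h, i}  B7 = {d, e, f}  B8 = {c, f, g}
Tree: B1–B2, B1–B3, B2–B4, B2–B5, B2–B6, B2–B7, B3–B8

Each bag holds 3 vertices, so the decomposition has width 2, which upper-bounds the treewidth. For the lower bound, the 3 vertices {e, h, i} are pairwise adjacent, and any tree decomposition puts a clique entirely inside one bag — forcing width ≥ 2. Therefore the treewidth is 2.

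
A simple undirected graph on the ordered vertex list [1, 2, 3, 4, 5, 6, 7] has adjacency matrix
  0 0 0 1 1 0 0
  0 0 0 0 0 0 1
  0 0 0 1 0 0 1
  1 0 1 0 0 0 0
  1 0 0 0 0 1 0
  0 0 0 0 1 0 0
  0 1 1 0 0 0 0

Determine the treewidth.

A width-1 tree decomposition is:
Bags: B1 = {2, 7}  B2 = {3, 7}  B3 = {3, 4}  B4 = {1, 4}  B5 = {1, 5}  B6 = {5, 6}
Tree: B1–B2, B2–B3, B3–B4, B4–B5, B5–B6
Every bag has size at most 2, so the width is 2 − 1 = 1 and tw(G) ≤ 1. Any graph with an edge has treewidth ≥ 1, and G has the edge 2–7. The upper and lower bounds meet at 1, so that is the treewidth.

1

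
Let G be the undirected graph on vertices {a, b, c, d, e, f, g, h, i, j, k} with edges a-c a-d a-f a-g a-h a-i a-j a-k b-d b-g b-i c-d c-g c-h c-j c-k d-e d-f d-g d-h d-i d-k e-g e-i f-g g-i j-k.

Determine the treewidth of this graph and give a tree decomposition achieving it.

Treewidth 3.
Bags: B1 = {a, d, g, i}  B2 = {a, c, d, g}  B3 = {a, c, d, h}  B4 = {d, e, g, i}  B5 = {b, d, g, i}  B6 = {a, c, d, k}  B7 = {a, d, f, g}  B8 = {a, c, j, k}
Tree: B1–B2, B2–B3, B1–B4, B1–B5, B2–B6, B1–B7, B6–B8

Every bag has size at most 4, so the width is 4 − 1 = 3 and tw(G) ≤ 3. On the other hand G contains the 4-clique {a, c, d, g}. A clique must lie in a single bag of any decomposition, so no decomposition can have width below 3. Therefore the treewidth is 3.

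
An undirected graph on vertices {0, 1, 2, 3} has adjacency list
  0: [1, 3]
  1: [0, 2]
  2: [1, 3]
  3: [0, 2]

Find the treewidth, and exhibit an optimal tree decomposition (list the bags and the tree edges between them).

Treewidth 2.
Bags: B1 = {1, 2, 3}  B2 = {0, 1, 3}
Tree: B1–B2

Every bag has size at most 3, so the width is 3 − 1 = 2 and tw(G) ≤ 2. For the lower bound, G contains the cycle 3–2–1–0–3, so G is not a forest; only forests have treewidth ≤ 1, hence tw(G) ≥ 2. Therefore the treewidth is 2.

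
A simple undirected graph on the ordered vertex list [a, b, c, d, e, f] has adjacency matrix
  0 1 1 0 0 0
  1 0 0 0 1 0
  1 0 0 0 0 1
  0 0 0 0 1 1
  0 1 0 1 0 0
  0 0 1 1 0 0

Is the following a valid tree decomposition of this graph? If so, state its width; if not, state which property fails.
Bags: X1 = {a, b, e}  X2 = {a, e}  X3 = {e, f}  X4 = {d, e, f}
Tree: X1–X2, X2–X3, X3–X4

No — vertex c appears in no bag.

A tree decomposition must satisfy three properties: every vertex lies in some bag; for every edge, both endpoints lie together in some bag; and for every vertex, the bags containing it form a connected subtree. Here vertex c appears in no bag, so the decomposition is invalid.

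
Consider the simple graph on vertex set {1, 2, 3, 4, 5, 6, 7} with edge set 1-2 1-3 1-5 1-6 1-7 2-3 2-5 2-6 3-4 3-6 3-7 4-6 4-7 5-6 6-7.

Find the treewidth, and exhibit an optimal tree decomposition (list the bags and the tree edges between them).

Treewidth 3.
One optimal decomposition is:
Bags: B1 = {1, 3, 6, 7}  B2 = {3, 4, 6, 7}  B3 = {1, 2, 3, 6}  B4 = {1, 2, 5, 6}
Tree: B1–B2, B1–B3, B3–B4

Each bag holds 4 vertices, so the decomposition has width 3, which upper-bounds the treewidth. For the lower bound, the 4 vertices {1, 2, 3, 6} are pairwise adjacent, and any tree decomposition puts a clique entirely inside one bag — forcing width ≥ 3. Combining the bounds, tw(G) = 3.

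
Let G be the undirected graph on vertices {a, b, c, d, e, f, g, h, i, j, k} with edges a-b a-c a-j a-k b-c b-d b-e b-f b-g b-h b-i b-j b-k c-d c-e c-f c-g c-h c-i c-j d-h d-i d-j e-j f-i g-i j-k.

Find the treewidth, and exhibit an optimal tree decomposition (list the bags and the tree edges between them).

The largest bag has 4 vertices, giving width 3; this decomposition certifies tw(G) ≤ 3. On the other hand G contains the 4-clique {b, c, d, j}. A clique must lie in a single bag of any decomposition, so no decomposition can have width below 3. Hence tw(G) = 3 exactly.

Treewidth 3.
Bags: B1 = {b, c, d, i}  B2 = {b, c, d, j}  B3 = {b, c, f, i}  B4 = {a, b, c, j}  B5 = {b, c, e, j}  B6 = {b, c, d, h}  B7 = {a, b, j, k}  B8 = {b, c, g, i}
Tree: B1–B2, B1–B3, B2–B4, B2–B5, B1–B6, B4–B7, B1–B8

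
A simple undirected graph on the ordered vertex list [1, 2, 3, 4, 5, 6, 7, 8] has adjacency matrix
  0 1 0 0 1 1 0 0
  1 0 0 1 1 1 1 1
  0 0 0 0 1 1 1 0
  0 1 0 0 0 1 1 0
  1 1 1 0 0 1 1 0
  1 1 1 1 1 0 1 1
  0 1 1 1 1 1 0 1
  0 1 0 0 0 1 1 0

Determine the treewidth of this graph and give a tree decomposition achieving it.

Treewidth 3.
Bags: B1 = {3, 5, 6, 7}  B2 = {2, 5, 6, 7}  B3 = {2, 6, 7, 8}  B4 = {2, 4, 6, 7}  B5 = {1, 2, 5, 6}
Tree: B1–B2, B2–B3, B3–B4, B2–B5

The largest bag has 4 vertices, giving width 3; this decomposition certifies tw(G) ≤ 3. On the other hand G contains the 4-clique {1, 2, 5, 6}. A clique must lie in a single bag of any decomposition, so no decomposition can have width below 3. Hence tw(G) = 3 exactly.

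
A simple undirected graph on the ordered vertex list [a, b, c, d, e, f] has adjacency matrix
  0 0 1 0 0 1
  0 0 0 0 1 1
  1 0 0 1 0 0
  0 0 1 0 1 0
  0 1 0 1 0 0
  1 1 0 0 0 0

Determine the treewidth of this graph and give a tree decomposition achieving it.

Every bag has size at most 3, so the width is 3 − 1 = 2 and tw(G) ≤ 2. For the lower bound, G contains the cycle a–f–b–e–d–c–a, so G is not a forest; only forests have treewidth ≤ 1, hence tw(G) ≥ 2. Hence tw(G) = 2 exactly.

Treewidth 2.
Bags: B1 = {a, b, f}  B2 = {a, b, e}  B3 = {a, d, e}  B4 = {a, c, d}
Tree: B1–B2, B2–B3, B3–B4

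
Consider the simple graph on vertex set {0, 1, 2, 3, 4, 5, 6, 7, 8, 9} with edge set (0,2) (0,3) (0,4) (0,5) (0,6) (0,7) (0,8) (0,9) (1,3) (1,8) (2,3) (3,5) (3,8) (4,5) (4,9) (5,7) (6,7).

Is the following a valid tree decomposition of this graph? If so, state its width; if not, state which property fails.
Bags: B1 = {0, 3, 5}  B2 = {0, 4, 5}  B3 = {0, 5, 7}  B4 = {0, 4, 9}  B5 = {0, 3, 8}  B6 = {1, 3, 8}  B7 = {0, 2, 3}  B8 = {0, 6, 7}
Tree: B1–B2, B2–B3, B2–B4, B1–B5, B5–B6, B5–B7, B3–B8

Checking the three conditions: (i) the bags cover all of {0, 1, 2, 3, 4, 5, 6, 7, 8, 9}; (ii) for each edge, some bag contains both endpoints; (iii) the bags containing any fixed vertex form a subtree. All hold, so the decomposition is valid with width 3 − 1 = 2.

Yes; width 2.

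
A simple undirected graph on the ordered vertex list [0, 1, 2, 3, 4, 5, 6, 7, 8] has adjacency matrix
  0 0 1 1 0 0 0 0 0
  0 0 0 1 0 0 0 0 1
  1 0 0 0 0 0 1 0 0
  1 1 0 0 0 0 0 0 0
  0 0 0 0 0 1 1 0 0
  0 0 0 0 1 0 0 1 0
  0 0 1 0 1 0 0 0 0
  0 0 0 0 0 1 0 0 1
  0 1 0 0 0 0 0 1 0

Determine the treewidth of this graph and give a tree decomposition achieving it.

Each bag holds 3 vertices, so the decomposition has width 2, which upper-bounds the treewidth. Since 8–1–3–0–2–6–4–5–7–8 is a cycle in G, G is not acyclic. Forests are exactly the graphs of treewidth ≤ 1, so tw(G) ≥ 2. Therefore the treewidth is 2.

Treewidth 2.
One such decomposition:
Bags: B1 = {1, 3, 8}  B2 = {0, 3, 8}  B3 = {0, 2, 8}  B4 = {2, 6, 8}  B5 = {4, 6, 8}  B6 = {4, 5, 8}  B7 = {5, 7, 8}
Tree: B1–B2, B2–B3, B3–B4, B4–B5, B5–B6, B6–B7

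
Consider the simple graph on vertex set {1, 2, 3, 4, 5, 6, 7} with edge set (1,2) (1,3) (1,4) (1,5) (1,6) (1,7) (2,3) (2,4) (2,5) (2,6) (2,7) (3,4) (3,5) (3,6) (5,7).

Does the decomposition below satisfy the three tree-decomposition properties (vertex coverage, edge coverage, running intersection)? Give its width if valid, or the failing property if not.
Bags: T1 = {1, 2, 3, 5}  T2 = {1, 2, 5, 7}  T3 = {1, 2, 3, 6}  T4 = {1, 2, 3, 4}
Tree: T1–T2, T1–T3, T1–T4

Every vertex of G appears in some bag (union = {1, 2, 3, 4, 5, 6, 7}); every edge is covered by a bag; and for each vertex v the set of bags containing v is connected in the bag tree. The decomposition is therefore valid. The largest bag has 4 vertices, so the width is 3.

Yes; width 3.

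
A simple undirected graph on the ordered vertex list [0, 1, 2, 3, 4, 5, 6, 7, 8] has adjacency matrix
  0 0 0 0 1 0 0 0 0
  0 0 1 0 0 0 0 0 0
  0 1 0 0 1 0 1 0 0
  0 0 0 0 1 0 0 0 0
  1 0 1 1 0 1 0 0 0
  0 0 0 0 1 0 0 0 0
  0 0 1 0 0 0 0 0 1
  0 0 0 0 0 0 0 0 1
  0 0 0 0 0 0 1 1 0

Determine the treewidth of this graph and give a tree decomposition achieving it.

Treewidth 1.
One optimal decomposition is:
Bags: B1 = {2, 4}  B2 = {2, 6}  B3 = {0, 4}  B4 = {6, 8}  B5 = {7, 8}  B6 = {3, 4}  B7 = {1, 2}  B8 = {4, 5}
Tree: B1–B2, B1–B3, B2–B4, B4–B5, B3–B6, B2–B7, B6–B8

Every bag has size at most 2, so the width is 2 − 1 = 1 and tw(G) ≤ 1. Any graph with an edge has treewidth ≥ 1, and G has the edge 2–4. Combining the bounds, tw(G) = 1.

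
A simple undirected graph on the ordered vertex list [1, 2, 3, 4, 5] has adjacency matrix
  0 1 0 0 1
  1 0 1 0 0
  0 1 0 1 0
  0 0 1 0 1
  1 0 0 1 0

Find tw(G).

A width-2 tree decomposition is:
Bags: B1 = {3, 4, 5}  B2 = {2, 3, 5}  B3 = {1, 2, 5}
Tree: B1–B2, B2–B3
The largest bag has 3 vertices, giving width 2; this decomposition certifies tw(G) ≤ 2. For the lower bound, G contains the cycle 5–4–3–2–1–5, so G is not a forest; only forests have treewidth ≤ 1, hence tw(G) ≥ 2. Combining the bounds, tw(G) = 2.

2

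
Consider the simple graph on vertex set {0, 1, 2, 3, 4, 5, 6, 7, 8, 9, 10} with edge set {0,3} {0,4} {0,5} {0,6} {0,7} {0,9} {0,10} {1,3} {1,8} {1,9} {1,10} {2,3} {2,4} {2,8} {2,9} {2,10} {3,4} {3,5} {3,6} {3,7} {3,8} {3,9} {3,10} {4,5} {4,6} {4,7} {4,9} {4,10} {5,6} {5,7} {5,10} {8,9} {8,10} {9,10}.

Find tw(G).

4

A width-4 tree decomposition is:
Bags: B1 = {0, 3, 4, 9, 10}  B2 = {0, 3, 4, 5, 10}  B3 = {0, 3, 4, 5, 7}  B4 = {0, 3, 4, 5, 6}  B5 = {2, 3, 4, 9, 10}  B6 = {2, 3, 8, 9, 10}  B7 = {1, 3, 8, 9, 10}
Tree: B1–B2, B2–B3, B3–B4, B1–B5, B5–B6, B6–B7
The largest bag has 5 vertices, giving width 4; this decomposition certifies tw(G) ≤ 4. Conversely, {1, 3, 8, 9, 10} is a clique of size 5, and the vertices of any clique must share a bag in every tree decomposition; so some bag has ≥ 5 vertices and tw(G) ≥ 4. Therefore the treewidth is 4.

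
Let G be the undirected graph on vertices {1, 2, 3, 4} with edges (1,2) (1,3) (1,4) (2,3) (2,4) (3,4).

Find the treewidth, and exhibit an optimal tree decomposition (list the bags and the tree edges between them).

Treewidth 3.
One such decomposition:
Bags: B1 = {1, 2, 3, 4}
Tree: (single bag)

With just one bag of size 4, the width is 4 − 1 = 3, so tw(G) ≤ 3. Conversely, {1, 2, 3, 4} is a clique of size 4, and the vertices of any clique must share a bag in every tree decomposition; so some bag has ≥ 4 vertices and tw(G) ≥ 3. The upper and lower bounds meet at 3, so that is the treewidth.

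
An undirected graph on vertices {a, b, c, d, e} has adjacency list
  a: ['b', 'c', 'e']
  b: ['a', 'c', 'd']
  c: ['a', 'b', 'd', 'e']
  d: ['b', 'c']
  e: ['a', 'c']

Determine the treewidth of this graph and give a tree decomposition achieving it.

Treewidth 2.
One such decomposition:
Bags: B1 = {a, b, c}  B2 = {b, c, d}  B3 = {a, c, e}
Tree: B1–B2, B1–B3

Every bag has size at most 3, so the width is 3 − 1 = 2 and tw(G) ≤ 2. For the lower bound, the 3 vertices {b, c, d} are pairwise adjacent, and any tree decomposition puts a clique entirely inside one bag — forcing width ≥ 2. The upper and lower bounds meet at 2, so that is the treewidth.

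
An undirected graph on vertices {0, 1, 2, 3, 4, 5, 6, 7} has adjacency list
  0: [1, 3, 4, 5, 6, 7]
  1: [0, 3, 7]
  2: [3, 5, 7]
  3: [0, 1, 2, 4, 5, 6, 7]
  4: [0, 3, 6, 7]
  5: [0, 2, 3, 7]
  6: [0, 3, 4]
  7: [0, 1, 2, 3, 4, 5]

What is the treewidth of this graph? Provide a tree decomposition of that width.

Every bag has size at most 4, so the width is 4 − 1 = 3 and tw(G) ≤ 3. For the lower bound, the 4 vertices {0, 3, 4, 6} are pairwise adjacent, and any tree decomposition puts a clique entirely inside one bag — forcing width ≥ 3. Therefore the treewidth is 3.

Treewidth 3.
One optimal decomposition is:
Bags: B1 = {0, 3, 4, 7}  B2 = {0, 3, 5, 7}  B3 = {2, 3, 5, 7}  B4 = {0, 1, 3, 7}  B5 = {0, 3, 4, 6}
Tree: B1–B2, B2–B3, B2–B4, B1–B5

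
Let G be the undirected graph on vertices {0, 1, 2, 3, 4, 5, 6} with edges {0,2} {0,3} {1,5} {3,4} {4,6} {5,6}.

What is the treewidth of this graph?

A width-1 tree decomposition is:
Bags: B1 = {0, 2}  B2 = {0, 3}  B3 = {3, 4}  B4 = {4, 6}  B5 = {5, 6}  B6 = {1, 5}
Tree: B1–B2, B2–B3, B3–B4, B4–B5, B5–B6
The largest bag has 2 vertices, giving width 1; this decomposition certifies tw(G) ≤ 1. Any graph with an edge has treewidth ≥ 1, and G has the edge 2–0. The upper and lower bounds meet at 1, so that is the treewidth.

1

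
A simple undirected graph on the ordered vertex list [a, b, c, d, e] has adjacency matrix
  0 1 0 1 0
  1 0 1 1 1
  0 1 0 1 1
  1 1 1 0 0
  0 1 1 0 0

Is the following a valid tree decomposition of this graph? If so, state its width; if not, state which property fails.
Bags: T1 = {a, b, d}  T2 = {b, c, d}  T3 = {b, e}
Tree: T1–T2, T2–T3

A tree decomposition must satisfy three properties: every vertex lies in some bag; for every edge, both endpoints lie together in some bag; and for every vertex, the bags containing it form a connected subtree. Here edge (c,e) lies in no bag, so the decomposition is invalid.

No — edge (c,e) lies in no bag.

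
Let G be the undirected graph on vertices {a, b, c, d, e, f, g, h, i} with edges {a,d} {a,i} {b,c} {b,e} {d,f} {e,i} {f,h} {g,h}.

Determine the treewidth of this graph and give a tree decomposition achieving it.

Each bag holds 2 vertices, so the decomposition has width 1, which upper-bounds the treewidth. Any graph with an edge has treewidth ≥ 1, and G has the edge g–h. Combining the bounds, tw(G) = 1.

Treewidth 1.
One optimal decomposition is:
Bags: B1 = {g, h}  B2 = {f, h}  B3 = {d, f}  B4 = {a, d}  B5 = {a, i}  B6 = {e, i}  B7 = {b, e}  B8 = {b, c}
Tree: B1–B2, B2–B3, B3–B4, B4–B5, B5–B6, B6–B7, B7–B8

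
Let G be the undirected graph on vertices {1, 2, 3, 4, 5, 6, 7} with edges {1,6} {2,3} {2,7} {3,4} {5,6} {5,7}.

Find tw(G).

1

A width-1 tree decomposition is:
Bags: B1 = {3, 4}  B2 = {2, 3}  B3 = {2, 7}  B4 = {5, 7}  B5 = {5, 6}  B6 = {1, 6}
Tree: B1–B2, B2–B3, B3–B4, B4–B5, B5–B6
Every bag has size at most 2, so the width is 2 − 1 = 1 and tw(G) ≤ 1. Any graph with an edge has treewidth ≥ 1, and G has the edge 4–3. Combining the bounds, tw(G) = 1.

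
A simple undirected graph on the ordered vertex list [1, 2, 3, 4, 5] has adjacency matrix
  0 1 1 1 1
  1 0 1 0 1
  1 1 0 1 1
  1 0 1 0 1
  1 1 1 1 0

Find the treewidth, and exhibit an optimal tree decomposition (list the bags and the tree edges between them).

Treewidth 3.
One optimal decomposition is:
Bags: B1 = {1, 3, 4, 5}  B2 = {1, 2, 3, 5}
Tree: B1–B2

The largest bag has 4 vertices, giving width 3; this decomposition certifies tw(G) ≤ 3. On the other hand G contains the 4-clique {1, 2, 3, 5}. A clique must lie in a single bag of any decomposition, so no decomposition can have width below 3. The upper and lower bounds meet at 3, so that is the treewidth.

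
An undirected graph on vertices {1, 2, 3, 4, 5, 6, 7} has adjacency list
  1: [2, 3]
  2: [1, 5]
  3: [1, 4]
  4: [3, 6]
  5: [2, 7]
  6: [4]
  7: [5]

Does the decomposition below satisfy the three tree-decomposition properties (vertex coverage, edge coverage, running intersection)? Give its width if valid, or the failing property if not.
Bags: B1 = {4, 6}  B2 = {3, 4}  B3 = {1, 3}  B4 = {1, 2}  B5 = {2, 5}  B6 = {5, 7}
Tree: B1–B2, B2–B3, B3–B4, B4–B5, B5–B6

Every vertex of G appears in some bag (union = {1, 2, 3, 4, 5, 6, 7}); every edge is covered by a bag; and for each vertex v the set of bags containing v is connected in the bag tree. The decomposition is therefore valid. The largest bag has 2 vertices, so the width is 1.

Yes; width 1.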